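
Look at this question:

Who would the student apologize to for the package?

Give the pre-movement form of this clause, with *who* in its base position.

The student would apologize to who for the package.

The filler 'who' is interpreted as the object of the preposition 'to'. It moves to the left edge, and the trace sits right after 'to':
Who would the student apologize to ___ for the package?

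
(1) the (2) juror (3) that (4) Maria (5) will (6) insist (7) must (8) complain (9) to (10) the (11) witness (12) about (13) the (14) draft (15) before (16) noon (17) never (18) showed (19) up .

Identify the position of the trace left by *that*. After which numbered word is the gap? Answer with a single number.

'that' is the subject of the clause embedded under 'insist'. It moves to the left edge, and the trace sits right after 'insist':
The juror that Maria will insist ___ must complain to the witness about the draft before noon never showed up.
'insist' is word 6.

6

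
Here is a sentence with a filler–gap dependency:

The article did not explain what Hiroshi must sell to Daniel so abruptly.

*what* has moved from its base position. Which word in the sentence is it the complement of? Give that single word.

Underlying clause: Hiroshi must sell what to Daniel so abruptly.
'what' is the direct object of 'sell'. It moves to the left edge, and the trace sits right after 'sell':
The article did not explain what Hiroshi must sell ___ to Daniel so abruptly.

sell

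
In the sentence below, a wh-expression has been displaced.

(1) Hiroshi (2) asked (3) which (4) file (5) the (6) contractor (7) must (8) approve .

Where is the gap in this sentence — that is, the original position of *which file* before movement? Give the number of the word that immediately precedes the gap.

8

In situ: The contractor must approve which file.
The filler 'which file' is interpreted as the direct object of 'approve'. Fronting leaves a gap immediately after 'approve':
Hiroshi asked which file the contractor must approve ___.
'approve' is word 8.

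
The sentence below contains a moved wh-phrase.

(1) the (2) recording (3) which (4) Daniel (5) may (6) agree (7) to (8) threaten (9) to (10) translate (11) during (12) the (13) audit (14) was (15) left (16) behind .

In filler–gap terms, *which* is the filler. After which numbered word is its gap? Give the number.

10

'which' is the direct object of 'translate'. It moves to the left edge, and the trace sits right after 'translate':
The recording which Daniel may agree to threaten to translate ___ during the audit was left behind.
'translate' is word 10.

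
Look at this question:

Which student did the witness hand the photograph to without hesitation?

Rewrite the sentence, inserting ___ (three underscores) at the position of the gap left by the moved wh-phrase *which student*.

Pre-movement form: The witness did hand the photograph to which student without hesitation.
'which student' is the object of the preposition 'to' (recipient of 'hand'). The gap is right after 'to'.

Which student did the witness hand the photograph to ___ without hesitation?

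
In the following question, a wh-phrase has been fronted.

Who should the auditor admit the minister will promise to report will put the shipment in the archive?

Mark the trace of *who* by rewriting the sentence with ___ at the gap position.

Who should the auditor admit the minister will promise to report ___ will put the shipment in the archive?

Pre-movement form: The auditor should admit the minister will promise to report who will put the shipment in the archive.
'who' is the subject of the clause embedded under 'report'. The gap is right after 'report'.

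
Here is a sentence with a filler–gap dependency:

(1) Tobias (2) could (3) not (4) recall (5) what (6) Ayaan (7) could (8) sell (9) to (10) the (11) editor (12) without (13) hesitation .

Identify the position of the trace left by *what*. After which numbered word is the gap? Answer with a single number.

8

In situ: Ayaan could sell what to the editor without hesitation.
'what' functions as the direct object of 'sell'. It moves to the left edge, and the trace sits right after 'sell':
Tobias could not recall what Ayaan could sell ___ to the editor without hesitation.
'sell' is word 8.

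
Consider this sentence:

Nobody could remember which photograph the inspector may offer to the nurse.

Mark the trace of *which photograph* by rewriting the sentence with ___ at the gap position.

Nobody could remember which photograph the inspector may offer ___ to the nurse.

Pre-movement form: The inspector may offer which photograph to the nurse.
The filler 'which photograph' is interpreted as the direct object of 'offer'. The gap is right after 'offer'.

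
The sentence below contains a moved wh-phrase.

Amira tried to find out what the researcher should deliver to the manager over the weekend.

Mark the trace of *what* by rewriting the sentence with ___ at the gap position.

Amira tried to find out what the researcher should deliver ___ to the manager over the weekend.

Underlying clause: The researcher should deliver what to the manager over the weekend.
'what' is the direct object of 'deliver'. The gap is right after 'deliver'.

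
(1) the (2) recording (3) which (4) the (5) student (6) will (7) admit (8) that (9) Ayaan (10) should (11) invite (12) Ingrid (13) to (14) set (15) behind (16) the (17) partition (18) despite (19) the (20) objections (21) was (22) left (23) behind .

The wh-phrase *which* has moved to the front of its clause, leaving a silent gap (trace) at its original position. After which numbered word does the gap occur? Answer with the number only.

'which' functions as the direct object of 'set'. It moves to the left edge, and the trace sits right after 'set':
The recording which the student will admit that Ayaan should invite Ingrid to set ___ behind the partition despite the objections was left behind.
'set' is word 14.

14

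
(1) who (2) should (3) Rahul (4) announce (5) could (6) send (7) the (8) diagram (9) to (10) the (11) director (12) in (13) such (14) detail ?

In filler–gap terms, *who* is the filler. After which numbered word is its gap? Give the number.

4

Underlying clause: Rahul should announce who could send the diagram to the director in such detail.
The filler 'who' is interpreted as the subject of the clause embedded under 'announce'. Fronting leaves a gap immediately after 'announce':
Who should Rahul announce ___ could send the diagram to the director in such detail?
'announce' is word 4.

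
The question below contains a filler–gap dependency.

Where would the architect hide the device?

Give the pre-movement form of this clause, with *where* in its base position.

'where' functions as the locative complement of 'hide'. Wh-movement fronts it, leaving a gap right after 'device':
Where would the architect hide the device ___?

The architect would hide the device where.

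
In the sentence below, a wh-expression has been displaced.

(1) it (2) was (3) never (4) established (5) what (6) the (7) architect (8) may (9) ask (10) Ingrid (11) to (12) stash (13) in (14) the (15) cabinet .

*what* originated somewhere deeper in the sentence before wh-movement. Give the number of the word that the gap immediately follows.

12

Underlying clause: The architect may ask Ingrid to stash what in the cabinet.
'what' functions as the direct object of 'stash'. Wh-movement fronts it, leaving a gap right after 'stash':
It was never established what the architect may ask Ingrid to stash ___ in the cabinet.
'stash' is word 12.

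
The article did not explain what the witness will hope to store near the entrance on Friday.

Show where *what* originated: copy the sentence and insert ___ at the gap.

The article did not explain what the witness will hope to store ___ near the entrance on Friday.

Underlying clause: The witness will hope to store what near the entrance on Friday.
'what' is the direct object of 'store'. The gap is right after 'store'.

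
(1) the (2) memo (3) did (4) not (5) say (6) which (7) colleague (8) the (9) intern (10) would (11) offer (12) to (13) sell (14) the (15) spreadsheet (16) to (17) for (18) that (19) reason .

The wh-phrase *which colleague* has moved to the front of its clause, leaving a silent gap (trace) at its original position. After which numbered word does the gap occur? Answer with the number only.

16

Pre-movement form: The intern would offer to sell the spreadsheet to which colleague for that reason.
'which colleague' functions as the object of the preposition 'to' (recipient of 'sell'). Wh-movement fronts it, leaving a gap right after 'to':
The memo did not say which colleague the intern would offer to sell the spreadsheet to ___ for that reason.
'to' is word 16.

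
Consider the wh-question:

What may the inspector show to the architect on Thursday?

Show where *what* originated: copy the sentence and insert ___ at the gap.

Underlying clause: The inspector may show what to the architect on Thursday.
'what' is the direct object of 'show'. The gap is right after 'show'.

What may the inspector show ___ to the architect on Thursday?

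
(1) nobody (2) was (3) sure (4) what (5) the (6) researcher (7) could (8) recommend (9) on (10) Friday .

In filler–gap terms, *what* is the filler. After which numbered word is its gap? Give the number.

8

Before movement: The researcher could recommend what on Friday.
'what' is the direct object of 'recommend'. Fronting leaves a gap immediately after 'recommend':
Nobody was sure what the researcher could recommend ___ on Friday.
'recommend' is word 8.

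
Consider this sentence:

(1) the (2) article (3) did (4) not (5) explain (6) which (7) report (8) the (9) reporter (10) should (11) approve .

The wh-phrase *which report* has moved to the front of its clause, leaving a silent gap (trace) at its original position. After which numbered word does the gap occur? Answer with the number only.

Pre-movement form: The reporter should approve which report.
'which report' functions as the direct object of 'approve'. It moves to the left edge, and the trace sits right after 'approve':
The article did not explain which report the reporter should approve ___.
'approve' is word 11.

11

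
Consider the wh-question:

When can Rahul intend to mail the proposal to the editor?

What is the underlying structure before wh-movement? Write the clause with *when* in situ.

Rahul can intend to mail the proposal to the editor when.

'when' functions as the temporal adjunct. It moves to the left edge, and the trace sits right after 'editor':
When can Rahul intend to mail the proposal to the editor ___?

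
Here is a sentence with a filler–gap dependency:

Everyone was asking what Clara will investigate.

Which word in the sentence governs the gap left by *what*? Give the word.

investigate

Before movement: Clara will investigate what.
The filler 'what' is interpreted as the direct object of 'investigate'. Fronting leaves a gap immediately after 'investigate':
Everyone was asking what Clara will investigate ___.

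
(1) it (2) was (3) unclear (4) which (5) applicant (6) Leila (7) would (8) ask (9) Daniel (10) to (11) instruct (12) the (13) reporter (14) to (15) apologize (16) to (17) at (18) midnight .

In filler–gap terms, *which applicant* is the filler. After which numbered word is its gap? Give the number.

16

Before movement: Leila would ask Daniel to instruct the reporter to apologize to which applicant at midnight.
The filler 'which applicant' is interpreted as the object of the preposition 'to'. It moves to the left edge, and the trace sits right after 'to':
It was unclear which applicant Leila would ask Daniel to instruct the reporter to apologize to ___ at midnight.
'to' is word 16.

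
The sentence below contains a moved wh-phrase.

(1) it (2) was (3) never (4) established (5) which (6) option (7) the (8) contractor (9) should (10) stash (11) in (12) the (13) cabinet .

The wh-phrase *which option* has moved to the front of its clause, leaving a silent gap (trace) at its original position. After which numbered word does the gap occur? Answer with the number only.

10

Before movement: The contractor should stash which option in the cabinet.
'which option' is the direct object of 'stash'. Fronting leaves a gap immediately after 'stash':
It was never established which option the contractor should stash ___ in the cabinet.
'stash' is word 10.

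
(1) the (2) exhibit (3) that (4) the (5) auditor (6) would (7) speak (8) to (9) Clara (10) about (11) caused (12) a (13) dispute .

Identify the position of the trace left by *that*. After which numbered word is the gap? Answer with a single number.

'that' is the object of the preposition 'about'. It moves to the left edge, and the trace sits right after 'about':
The exhibit that the auditor would speak to Clara about ___ caused a dispute.
'about' is word 10.

10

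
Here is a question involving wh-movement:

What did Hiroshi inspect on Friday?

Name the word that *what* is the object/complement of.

Before movement: Hiroshi did inspect what on Friday.
'what' is the direct object of 'inspect'. Wh-movement fronts it, leaving a gap right after 'inspect':
What did Hiroshi inspect ___ on Friday?

inspect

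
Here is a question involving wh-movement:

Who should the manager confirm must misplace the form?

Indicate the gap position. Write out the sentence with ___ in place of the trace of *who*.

In situ: The manager should confirm who must misplace the form.
'who' functions as the subject of the clause embedded under 'confirm'. The gap is right after 'confirm'.

Who should the manager confirm ___ must misplace the form?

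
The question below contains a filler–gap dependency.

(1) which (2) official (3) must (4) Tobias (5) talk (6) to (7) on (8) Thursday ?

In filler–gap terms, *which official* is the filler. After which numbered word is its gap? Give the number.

Underlying clause: Tobias must talk to which official on Thursday.
'which official' is the object of the preposition 'to'. Wh-movement fronts it, leaving a gap right after 'to':
Which official must Tobias talk to ___ on Thursday?
'to' is word 6.

6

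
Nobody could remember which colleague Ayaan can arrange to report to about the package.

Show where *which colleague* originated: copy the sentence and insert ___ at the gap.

Pre-movement form: Ayaan can arrange to report to which colleague about the package.
'which colleague' is the object of the preposition 'to'. The gap is right after 'to'.

Nobody could remember which colleague Ayaan can arrange to report to ___ about the package.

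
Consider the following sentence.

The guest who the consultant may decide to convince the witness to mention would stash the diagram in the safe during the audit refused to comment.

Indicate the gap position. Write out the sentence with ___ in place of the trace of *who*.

The guest who the consultant may decide to convince the witness to mention ___ would stash the diagram in the safe during the audit refused to comment.

'who' functions as the subject of the clause embedded under 'mention'. The gap is right after 'mention'.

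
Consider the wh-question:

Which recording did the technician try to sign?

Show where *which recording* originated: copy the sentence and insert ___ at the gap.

Which recording did the technician try to sign ___?

Pre-movement form: The technician did try to sign which recording.
'which recording' is the direct object of 'sign'. The gap is right after 'sign'.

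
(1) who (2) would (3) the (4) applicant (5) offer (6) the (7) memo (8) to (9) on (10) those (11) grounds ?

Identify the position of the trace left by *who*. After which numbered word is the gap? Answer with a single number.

Pre-movement form: The applicant would offer the memo to who on those grounds.
'who' functions as the object of the preposition 'to' (recipient of 'offer'). Fronting leaves a gap immediately after 'to':
Who would the applicant offer the memo to ___ on those grounds?
'to' is word 8.

8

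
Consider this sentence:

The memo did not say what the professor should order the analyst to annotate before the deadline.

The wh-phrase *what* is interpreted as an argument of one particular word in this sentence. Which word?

annotate

Underlying clause: The professor should order the analyst to annotate what before the deadline.
'what' is the direct object of 'annotate'. Fronting leaves a gap immediately after 'annotate':
The memo did not say what the professor should order the analyst to annotate ___ before the deadline.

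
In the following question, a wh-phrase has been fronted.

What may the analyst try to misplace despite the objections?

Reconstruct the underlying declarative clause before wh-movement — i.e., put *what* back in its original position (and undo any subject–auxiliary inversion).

The filler 'what' is interpreted as the direct object of 'misplace'. It moves to the left edge, and the trace sits right after 'misplace':
What may the analyst try to misplace ___ despite the objections?

The analyst may try to misplace what despite the objections.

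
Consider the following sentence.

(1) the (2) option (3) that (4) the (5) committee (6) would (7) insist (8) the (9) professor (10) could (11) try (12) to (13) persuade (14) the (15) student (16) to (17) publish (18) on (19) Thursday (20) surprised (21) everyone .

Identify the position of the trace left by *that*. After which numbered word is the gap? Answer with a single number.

'that' is the direct object of 'publish'. Fronting leaves a gap immediately after 'publish':
The option that the committee would insist the professor could try to persuade the student to publish ___ on Thursday surprised everyone.
'publish' is word 17.

17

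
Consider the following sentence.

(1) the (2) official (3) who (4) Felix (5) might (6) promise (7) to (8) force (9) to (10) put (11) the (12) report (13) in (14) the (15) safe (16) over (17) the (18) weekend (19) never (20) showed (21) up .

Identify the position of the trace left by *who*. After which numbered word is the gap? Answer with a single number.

8

'who' functions as the direct object of 'force'. It moves to the left edge, and the trace sits right after 'force':
The official who Felix might promise to force ___ to put the report in the safe over the weekend never showed up.
'force' is word 8.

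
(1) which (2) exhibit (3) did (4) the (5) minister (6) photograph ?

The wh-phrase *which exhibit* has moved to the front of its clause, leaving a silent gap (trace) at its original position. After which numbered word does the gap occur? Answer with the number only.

6

In situ: The minister did photograph which exhibit.
'which exhibit' is the direct object of 'photograph'. Fronting leaves a gap immediately after 'photograph':
Which exhibit did the minister photograph ___?
'photograph' is word 6.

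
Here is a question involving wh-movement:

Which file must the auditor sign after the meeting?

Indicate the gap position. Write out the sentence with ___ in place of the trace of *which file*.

Which file must the auditor sign ___ after the meeting?

In situ: The auditor must sign which file after the meeting.
'which file' functions as the direct object of 'sign'. The gap is right after 'sign'.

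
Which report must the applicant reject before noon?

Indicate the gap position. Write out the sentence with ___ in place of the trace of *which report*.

Underlying clause: The applicant must reject which report before noon.
The filler 'which report' is interpreted as the direct object of 'reject'. The gap is right after 'reject'.

Which report must the applicant reject ___ before noon?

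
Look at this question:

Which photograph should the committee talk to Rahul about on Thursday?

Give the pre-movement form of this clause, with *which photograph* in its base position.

The committee should talk to Rahul about which photograph on Thursday.

'which photograph' is the object of the preposition 'about'. It moves to the left edge, and the trace sits right after 'about':
Which photograph should the committee talk to Rahul about ___ on Thursday?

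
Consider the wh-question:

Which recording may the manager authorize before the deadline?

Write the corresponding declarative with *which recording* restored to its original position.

The manager may authorize which recording before the deadline.

'which recording' functions as the direct object of 'authorize'. It moves to the left edge, and the trace sits right after 'authorize':
Which recording may the manager authorize ___ before the deadline?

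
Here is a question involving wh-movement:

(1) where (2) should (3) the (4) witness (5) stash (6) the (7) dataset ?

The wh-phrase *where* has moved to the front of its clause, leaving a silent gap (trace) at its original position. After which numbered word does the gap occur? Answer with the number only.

7

Before movement: The witness should stash the dataset where.
'where' is the locative complement of 'stash'. It moves to the left edge, and the trace sits right after 'dataset':
Where should the witness stash the dataset ___?
'dataset' is word 7.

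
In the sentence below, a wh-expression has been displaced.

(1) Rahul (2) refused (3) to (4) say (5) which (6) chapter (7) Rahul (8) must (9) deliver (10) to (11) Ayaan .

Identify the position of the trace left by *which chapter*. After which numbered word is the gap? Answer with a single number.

Pre-movement form: Rahul must deliver which chapter to Ayaan.
The filler 'which chapter' is interpreted as the direct object of 'deliver'. It moves to the left edge, and the trace sits right after 'deliver':
Rahul refused to say which chapter Rahul must deliver ___ to Ayaan.
'deliver' is word 9.

9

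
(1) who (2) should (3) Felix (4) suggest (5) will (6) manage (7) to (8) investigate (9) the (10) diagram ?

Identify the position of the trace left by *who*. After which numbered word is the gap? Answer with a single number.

Pre-movement form: Felix should suggest who will manage to investigate the diagram.
The filler 'who' is interpreted as the subject of the clause embedded under 'suggest'. It moves to the left edge, and the trace sits right after 'suggest':
Who should Felix suggest ___ will manage to investigate the diagram?
'suggest' is word 4.

4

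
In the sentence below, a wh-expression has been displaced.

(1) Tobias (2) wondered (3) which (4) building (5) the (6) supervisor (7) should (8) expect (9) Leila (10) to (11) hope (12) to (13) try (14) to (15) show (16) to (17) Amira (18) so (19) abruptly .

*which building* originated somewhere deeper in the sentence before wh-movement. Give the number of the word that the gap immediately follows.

15

In situ: The supervisor should expect Leila to hope to try to show which building to Amira so abruptly.
The filler 'which building' is interpreted as the direct object of 'show'. It moves to the left edge, and the trace sits right after 'show':
Tobias wondered which building the supervisor should expect Leila to hope to try to show ___ to Amira so abruptly.
'show' is word 15.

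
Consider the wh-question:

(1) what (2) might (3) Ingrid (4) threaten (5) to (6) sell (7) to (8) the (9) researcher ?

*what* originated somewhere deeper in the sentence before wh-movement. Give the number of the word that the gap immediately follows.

Pre-movement form: Ingrid might threaten to sell what to the researcher.
'what' is the direct object of 'sell'. Fronting leaves a gap immediately after 'sell':
What might Ingrid threaten to sell ___ to the researcher?
'sell' is word 6.

6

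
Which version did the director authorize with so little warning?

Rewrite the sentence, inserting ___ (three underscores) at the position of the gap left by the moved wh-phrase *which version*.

In situ: The director did authorize which version with so little warning.
The filler 'which version' is interpreted as the direct object of 'authorize'. The gap is right after 'authorize'.

Which version did the director authorize ___ with so little warning?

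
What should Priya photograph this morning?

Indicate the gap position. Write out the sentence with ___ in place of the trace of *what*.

What should Priya photograph ___ this morning?

In situ: Priya should photograph what this morning.
The filler 'what' is interpreted as the direct object of 'photograph'. The gap is right after 'photograph'.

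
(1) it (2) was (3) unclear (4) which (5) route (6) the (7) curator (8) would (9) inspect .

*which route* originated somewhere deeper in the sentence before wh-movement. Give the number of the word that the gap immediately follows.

9

In situ: The curator would inspect which route.
'which route' functions as the direct object of 'inspect'. It moves to the left edge, and the trace sits right after 'inspect':
It was unclear which route the curator would inspect ___.
'inspect' is word 9.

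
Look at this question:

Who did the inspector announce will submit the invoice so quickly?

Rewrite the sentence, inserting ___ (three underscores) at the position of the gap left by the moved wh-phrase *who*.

In situ: The inspector did announce who will submit the invoice so quickly.
The filler 'who' is interpreted as the subject of the clause embedded under 'announce'. The gap is right after 'announce'.

Who did the inspector announce ___ will submit the invoice so quickly?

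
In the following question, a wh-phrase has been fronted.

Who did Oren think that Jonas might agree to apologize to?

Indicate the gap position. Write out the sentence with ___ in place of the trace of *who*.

Underlying clause: Oren did think that Jonas might agree to apologize to who.
'who' is the object of the preposition 'to'. The gap is right after 'to'.

Who did Oren think that Jonas might agree to apologize to ___?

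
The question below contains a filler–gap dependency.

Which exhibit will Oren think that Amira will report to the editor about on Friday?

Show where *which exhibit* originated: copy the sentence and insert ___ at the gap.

Which exhibit will Oren think that Amira will report to the editor about ___ on Friday?

Before movement: Oren will think that Amira will report to the editor about which exhibit on Friday.
The filler 'which exhibit' is interpreted as the object of the preposition 'about'. The gap is right after 'about'.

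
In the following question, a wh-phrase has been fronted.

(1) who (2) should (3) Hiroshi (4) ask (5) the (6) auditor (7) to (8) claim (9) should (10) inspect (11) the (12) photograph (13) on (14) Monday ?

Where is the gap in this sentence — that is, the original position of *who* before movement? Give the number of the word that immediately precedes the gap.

In situ: Hiroshi should ask the auditor to claim who should inspect the photograph on Monday.
'who' functions as the subject of the clause embedded under 'claim'. Fronting leaves a gap immediately after 'claim':
Who should Hiroshi ask the auditor to claim ___ should inspect the photograph on Monday?
'claim' is word 8.

8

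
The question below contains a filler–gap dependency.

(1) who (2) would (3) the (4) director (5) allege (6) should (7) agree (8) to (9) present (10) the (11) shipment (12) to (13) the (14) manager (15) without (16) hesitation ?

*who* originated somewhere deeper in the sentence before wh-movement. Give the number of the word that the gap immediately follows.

In situ: The director would allege who should agree to present the shipment to the manager without hesitation.
'who' functions as the subject of the clause embedded under 'allege'. Wh-movement fronts it, leaving a gap right after 'allege':
Who would the director allege ___ should agree to present the shipment to the manager without hesitation?
'allege' is word 5.

5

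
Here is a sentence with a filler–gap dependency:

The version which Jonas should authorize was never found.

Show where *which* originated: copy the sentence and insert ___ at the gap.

The version which Jonas should authorize ___ was never found.

The filler 'which' is interpreted as the direct object of 'authorize'. The gap is right after 'authorize'.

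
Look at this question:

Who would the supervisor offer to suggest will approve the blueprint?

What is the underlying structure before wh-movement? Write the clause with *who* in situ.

The supervisor would offer to suggest who will approve the blueprint.

'who' functions as the subject of the clause embedded under 'suggest'. It moves to the left edge, and the trace sits right after 'suggest':
Who would the supervisor offer to suggest ___ will approve the blueprint?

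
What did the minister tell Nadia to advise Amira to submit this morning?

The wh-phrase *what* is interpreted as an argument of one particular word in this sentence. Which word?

submit

Underlying clause: The minister did tell Nadia to advise Amira to submit what this morning.
'what' functions as the direct object of 'submit'. It moves to the left edge, and the trace sits right after 'submit':
What did the minister tell Nadia to advise Amira to submit ___ this morning?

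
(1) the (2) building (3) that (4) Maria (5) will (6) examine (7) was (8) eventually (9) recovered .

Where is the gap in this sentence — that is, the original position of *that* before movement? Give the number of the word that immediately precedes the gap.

The filler 'that' is interpreted as the direct object of 'examine'. Wh-movement fronts it, leaving a gap right after 'examine':
The building that Maria will examine ___ was eventually recovered.
'examine' is word 6.

6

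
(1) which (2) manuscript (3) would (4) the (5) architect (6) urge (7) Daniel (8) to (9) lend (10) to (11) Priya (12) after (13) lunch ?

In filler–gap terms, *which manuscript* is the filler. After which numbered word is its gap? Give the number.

In situ: The architect would urge Daniel to lend which manuscript to Priya after lunch.
'which manuscript' functions as the direct object of 'lend'. Fronting leaves a gap immediately after 'lend':
Which manuscript would the architect urge Daniel to lend ___ to Priya after lunch?
'lend' is word 9.

9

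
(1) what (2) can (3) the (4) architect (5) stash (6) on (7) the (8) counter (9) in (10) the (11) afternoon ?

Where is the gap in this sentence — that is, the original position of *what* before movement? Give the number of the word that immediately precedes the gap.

5

Before movement: The architect can stash what on the counter in the afternoon.
The filler 'what' is interpreted as the direct object of 'stash'. It moves to the left edge, and the trace sits right after 'stash':
What can the architect stash ___ on the counter in the afternoon?
'stash' is word 5.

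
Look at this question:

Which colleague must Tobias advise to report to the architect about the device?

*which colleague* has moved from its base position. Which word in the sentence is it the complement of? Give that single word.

advise

Pre-movement form: Tobias must advise which colleague to report to the architect about the device.
'which colleague' is the direct object of 'advise'. Wh-movement fronts it, leaving a gap right after 'advise':
Which colleague must Tobias advise ___ to report to the architect about the device?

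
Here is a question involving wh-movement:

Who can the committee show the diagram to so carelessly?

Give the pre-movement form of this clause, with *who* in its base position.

The committee can show the diagram to who so carelessly.

The filler 'who' is interpreted as the object of the preposition 'to' (recipient of 'show'). Wh-movement fronts it, leaving a gap right after 'to':
Who can the committee show the diagram to ___ so carelessly?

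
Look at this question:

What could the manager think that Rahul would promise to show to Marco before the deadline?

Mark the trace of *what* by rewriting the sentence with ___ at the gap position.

What could the manager think that Rahul would promise to show ___ to Marco before the deadline?

In situ: The manager could think that Rahul would promise to show what to Marco before the deadline.
'what' functions as the direct object of 'show'. The gap is right after 'show'.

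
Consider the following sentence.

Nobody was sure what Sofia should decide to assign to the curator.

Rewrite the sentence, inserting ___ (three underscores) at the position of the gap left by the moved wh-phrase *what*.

Underlying clause: Sofia should decide to assign what to the curator.
'what' functions as the direct object of 'assign'. The gap is right after 'assign'.

Nobody was sure what Sofia should decide to assign ___ to the curator.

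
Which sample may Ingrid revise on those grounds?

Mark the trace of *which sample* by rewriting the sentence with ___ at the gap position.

Which sample may Ingrid revise ___ on those grounds?

Pre-movement form: Ingrid may revise which sample on those grounds.
'which sample' is the direct object of 'revise'. The gap is right after 'revise'.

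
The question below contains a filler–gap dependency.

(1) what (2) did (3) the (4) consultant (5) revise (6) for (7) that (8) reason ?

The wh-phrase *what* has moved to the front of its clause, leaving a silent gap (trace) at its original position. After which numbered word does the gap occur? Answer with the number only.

Pre-movement form: The consultant did revise what for that reason.
The filler 'what' is interpreted as the direct object of 'revise'. Wh-movement fronts it, leaving a gap right after 'revise':
What did the consultant revise ___ for that reason?
'revise' is word 5.

5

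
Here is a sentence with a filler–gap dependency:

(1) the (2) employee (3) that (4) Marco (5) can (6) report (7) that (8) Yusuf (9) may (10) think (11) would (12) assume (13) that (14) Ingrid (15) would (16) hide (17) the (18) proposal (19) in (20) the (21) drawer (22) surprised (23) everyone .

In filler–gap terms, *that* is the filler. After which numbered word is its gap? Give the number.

'that' functions as the subject of the clause embedded under 'think'. Wh-movement fronts it, leaving a gap right after 'think':
The employee that Marco can report that Yusuf may think ___ would assume that Ingrid would hide the proposal in the drawer surprised everyone.
'think' is word 10.

10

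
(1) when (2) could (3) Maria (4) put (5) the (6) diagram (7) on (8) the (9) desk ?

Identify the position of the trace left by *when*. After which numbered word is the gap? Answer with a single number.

Pre-movement form: Maria could put the diagram on the desk when.
'when' functions as the temporal adjunct. It moves to the left edge, and the trace sits right after 'desk':
When could Maria put the diagram on the desk ___?
'desk' is word 9.

9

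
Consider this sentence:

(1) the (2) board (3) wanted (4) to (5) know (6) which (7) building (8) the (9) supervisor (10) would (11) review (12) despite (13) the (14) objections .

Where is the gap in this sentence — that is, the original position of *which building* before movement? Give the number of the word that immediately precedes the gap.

11

Underlying clause: The supervisor would review which building despite the objections.
'which building' is the direct object of 'review'. It moves to the left edge, and the trace sits right after 'review':
The board wanted to know which building the supervisor would review ___ despite the objections.
'review' is word 11.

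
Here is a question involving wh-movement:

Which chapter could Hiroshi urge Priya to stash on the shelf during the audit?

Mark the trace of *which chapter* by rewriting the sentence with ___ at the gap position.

Which chapter could Hiroshi urge Priya to stash ___ on the shelf during the audit?

Pre-movement form: Hiroshi could urge Priya to stash which chapter on the shelf during the audit.
'which chapter' is the direct object of 'stash'. The gap is right after 'stash'.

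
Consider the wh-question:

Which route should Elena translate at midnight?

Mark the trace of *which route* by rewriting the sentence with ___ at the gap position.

Pre-movement form: Elena should translate which route at midnight.
'which route' is the direct object of 'translate'. The gap is right after 'translate'.

Which route should Elena translate ___ at midnight?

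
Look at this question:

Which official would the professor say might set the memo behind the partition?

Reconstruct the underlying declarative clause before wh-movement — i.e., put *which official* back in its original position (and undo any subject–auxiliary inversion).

'which official' is the subject of the clause embedded under 'say'. It moves to the left edge, and the trace sits right after 'say':
Which official would the professor say ___ might set the memo behind the partition?

The professor would say which official might set the memo behind the partition.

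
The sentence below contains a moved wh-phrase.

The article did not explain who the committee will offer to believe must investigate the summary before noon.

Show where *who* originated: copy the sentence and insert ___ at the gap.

The article did not explain who the committee will offer to believe ___ must investigate the summary before noon.

Underlying clause: The committee will offer to believe who must investigate the summary before noon.
'who' functions as the subject of the clause embedded under 'believe'. The gap is right after 'believe'.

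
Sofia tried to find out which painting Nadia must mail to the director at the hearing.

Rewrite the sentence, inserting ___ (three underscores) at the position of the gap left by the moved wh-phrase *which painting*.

Sofia tried to find out which painting Nadia must mail ___ to the director at the hearing.

Before movement: Nadia must mail which painting to the director at the hearing.
'which painting' is the direct object of 'mail'. The gap is right after 'mail'.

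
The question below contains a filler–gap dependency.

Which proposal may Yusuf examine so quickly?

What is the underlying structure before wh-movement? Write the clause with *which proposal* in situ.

'which proposal' is the direct object of 'examine'. Wh-movement fronts it, leaving a gap right after 'examine':
Which proposal may Yusuf examine ___ so quickly?

Yusuf may examine which proposal so quickly.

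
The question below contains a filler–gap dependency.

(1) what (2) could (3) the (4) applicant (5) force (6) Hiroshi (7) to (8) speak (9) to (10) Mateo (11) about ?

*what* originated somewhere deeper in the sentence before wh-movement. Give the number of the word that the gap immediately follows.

11

In situ: The applicant could force Hiroshi to speak to Mateo about what.
'what' functions as the object of the preposition 'about'. It moves to the left edge, and the trace sits right after 'about':
What could the applicant force Hiroshi to speak to Mateo about ___?
'about' is word 11.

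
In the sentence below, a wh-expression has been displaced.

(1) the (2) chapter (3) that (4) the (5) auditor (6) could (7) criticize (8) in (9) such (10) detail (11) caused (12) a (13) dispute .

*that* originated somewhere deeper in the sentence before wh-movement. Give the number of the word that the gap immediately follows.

The filler 'that' is interpreted as the direct object of 'criticize'. It moves to the left edge, and the trace sits right after 'criticize':
The chapter that the auditor could criticize ___ in such detail caused a dispute.
'criticize' is word 7.

7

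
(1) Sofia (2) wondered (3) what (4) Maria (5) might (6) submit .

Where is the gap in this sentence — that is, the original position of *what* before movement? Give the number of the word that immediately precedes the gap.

Underlying clause: Maria might submit what.
'what' functions as the direct object of 'submit'. Wh-movement fronts it, leaving a gap right after 'submit':
Sofia wondered what Maria might submit ___.
'submit' is word 6.

6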